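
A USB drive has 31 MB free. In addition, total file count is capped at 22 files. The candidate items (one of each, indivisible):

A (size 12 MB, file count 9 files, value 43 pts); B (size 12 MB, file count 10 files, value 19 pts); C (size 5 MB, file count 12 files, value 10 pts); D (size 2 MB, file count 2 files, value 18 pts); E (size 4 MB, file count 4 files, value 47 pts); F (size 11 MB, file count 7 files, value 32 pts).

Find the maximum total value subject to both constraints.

140 pts

Feasible sets respecting both limits:
- A+D+E+F: size 29, file count 22, value 140
- A+E+F: size 27, file count 20, value 122
- A+D+E: size 18, file count 15, value 108
Best: 140 pts.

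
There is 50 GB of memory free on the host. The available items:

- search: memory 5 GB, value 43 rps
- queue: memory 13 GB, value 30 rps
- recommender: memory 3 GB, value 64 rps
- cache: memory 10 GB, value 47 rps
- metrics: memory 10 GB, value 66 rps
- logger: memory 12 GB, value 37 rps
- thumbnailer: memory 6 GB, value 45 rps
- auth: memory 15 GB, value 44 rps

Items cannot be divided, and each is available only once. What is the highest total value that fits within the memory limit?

This is a 0/1 knapsack; check combinations near the capacity.
- search+recommender+cache+metrics+thumbnailer+auth: memory 5+3+10+10+6+15=49, value 43+64+47+66+45+44=309
- search+recommender+cache+metrics+logger+thumbnailer: memory 5+3+10+10+12+6=46, value 43+64+47+66+37+45=302
- search+queue+recommender+cache+metrics+thumbnailer: memory 5+13+3+10+10+6=47, value 43+30+64+47+66+45=295
- search+queue+recommender+metrics+logger+thumbnailer: memory 5+13+3+10+12+6=49, value 43+30+64+66+37+45=285
- recommender+cache+metrics+thumbnailer+auth: memory 3+10+10+6+15=44, value 64+47+66+45+44=266
Best: 309 rps.

309 rps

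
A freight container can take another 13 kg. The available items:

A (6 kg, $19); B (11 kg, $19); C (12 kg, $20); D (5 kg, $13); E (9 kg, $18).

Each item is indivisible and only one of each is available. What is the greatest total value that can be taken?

Check high-value combinations within 13 kg:
- A+D: weight 6+5=11, value 19+13=32
- C: weight 12, value 20
- A: weight 6, value 19
- B: weight 11, value 19
Best: $32.

$32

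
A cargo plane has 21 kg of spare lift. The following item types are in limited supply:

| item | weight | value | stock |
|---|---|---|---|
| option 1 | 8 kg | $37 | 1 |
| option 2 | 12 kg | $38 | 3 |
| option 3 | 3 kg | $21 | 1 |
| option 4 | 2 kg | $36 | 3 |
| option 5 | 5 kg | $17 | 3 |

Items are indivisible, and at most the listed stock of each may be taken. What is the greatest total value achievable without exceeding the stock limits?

Top feasible selections:
- 1×option 2 + 1×option 3 + 3×option 4: weight 21, value 167
- 1×option 1 + 1×option 3 + 3×option 4: weight 17, value 166
Best: $167.

$167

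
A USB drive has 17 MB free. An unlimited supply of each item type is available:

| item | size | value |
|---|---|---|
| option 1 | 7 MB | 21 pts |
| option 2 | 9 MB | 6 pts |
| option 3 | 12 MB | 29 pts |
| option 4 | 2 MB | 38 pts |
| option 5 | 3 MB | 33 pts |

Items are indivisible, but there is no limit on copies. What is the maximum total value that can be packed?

Best value-per-unit is option 4 at 38/2, and filling with it alone uses size 8×2=16. No mix of the others beats 8×38 = 304.

304 pts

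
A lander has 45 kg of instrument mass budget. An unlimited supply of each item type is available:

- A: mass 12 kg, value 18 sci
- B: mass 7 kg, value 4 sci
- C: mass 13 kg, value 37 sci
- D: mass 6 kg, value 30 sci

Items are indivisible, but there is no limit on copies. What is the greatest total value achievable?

210 sci

Best value-per-unit is D at 30/6, and filling with it alone uses mass 7×6=42. No mix of the others beats 7×30 = 210.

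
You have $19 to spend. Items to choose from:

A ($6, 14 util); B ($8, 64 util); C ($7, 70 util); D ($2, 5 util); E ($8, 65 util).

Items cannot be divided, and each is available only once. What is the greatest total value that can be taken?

Check high-value combinations within $19:
- C+D+E: cost 7+2+8=17, value 70+5+65=140
- B+C+D: cost 8+7+2=17, value 64+70+5=139
- C+E: cost 7+8=15, value 70+65=135
- B+C: cost 8+7=15, value 64+70=134
- B+D+E: cost 8+2+8=18, value 64+5+65=134
Best: 140 util.

140 util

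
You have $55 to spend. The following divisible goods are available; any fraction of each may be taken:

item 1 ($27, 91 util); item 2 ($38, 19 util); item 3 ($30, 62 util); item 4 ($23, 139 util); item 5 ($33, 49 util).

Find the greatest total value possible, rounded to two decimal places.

240.33

Take in order of value per unit:
- item 4 (139/23 per unit): all 23 → value 139, running total 139.00
- item 1 (91/27 per unit): all 27 → value 91, running total 230.00
- item 3 (62/30 per unit): 5 of 30 → value 5×62/30 = 10.3333, running total 240.33
Total 240.33.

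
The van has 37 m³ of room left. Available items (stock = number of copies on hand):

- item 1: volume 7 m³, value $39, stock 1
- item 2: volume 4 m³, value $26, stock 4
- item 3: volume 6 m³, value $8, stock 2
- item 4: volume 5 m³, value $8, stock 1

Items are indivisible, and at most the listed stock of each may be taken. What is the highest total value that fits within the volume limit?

$159

Best selections within volume 37 and stock limits:
- 1×item 1 + 4×item 2 + 1×item 3 + 1×item 4: volume 34, value 159
- 1×item 1 + 4×item 2 + 2×item 3: volume 35, value 159
Best: $159.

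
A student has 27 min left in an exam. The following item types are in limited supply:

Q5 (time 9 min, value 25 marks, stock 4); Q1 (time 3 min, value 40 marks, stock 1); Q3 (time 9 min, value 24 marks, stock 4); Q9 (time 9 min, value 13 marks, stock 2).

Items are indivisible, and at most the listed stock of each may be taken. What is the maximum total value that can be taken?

90 marks

Best selections within time 27 and stock limits:
- 2×Q5 + 1×Q1: time 21, value 90
- 1×Q5 + 1×Q1 + 1×Q3: time 21, value 89
- 1×Q1 + 2×Q3: time 21, value 88
Best: 90 marks.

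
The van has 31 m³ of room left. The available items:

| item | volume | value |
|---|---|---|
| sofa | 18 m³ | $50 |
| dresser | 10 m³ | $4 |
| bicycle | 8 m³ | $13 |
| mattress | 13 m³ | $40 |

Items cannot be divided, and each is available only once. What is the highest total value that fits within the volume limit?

$90

Check high-value combinations within 31 m³:
- sofa+mattress: volume 18+13=31, value 50+40=90
- sofa+bicycle: volume 18+8=26, value 50+13=63
- dresser+bicycle+mattress: volume 10+8+13=31, value 4+13+40=57
- sofa+dresser: volume 18+10=28, value 50+4=54
- bicycle+mattress: volume 8+13=21, value 13+40=53
Best: $90.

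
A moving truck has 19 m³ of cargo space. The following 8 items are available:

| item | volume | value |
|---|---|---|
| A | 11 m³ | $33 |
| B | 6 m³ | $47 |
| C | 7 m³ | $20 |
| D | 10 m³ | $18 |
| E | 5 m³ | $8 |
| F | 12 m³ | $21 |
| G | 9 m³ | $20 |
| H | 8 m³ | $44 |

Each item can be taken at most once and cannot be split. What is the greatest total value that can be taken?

$99

Check high-value combinations within 19 m³:
- B+E+H: volume 6+5+8=19, value 47+8+44=99
- B+H: volume 6+8=14, value 47+44=91
- A+B: volume 11+6=17, value 33+47=80
- A+H: volume 11+8=19, value 33+44=77
Best: $99.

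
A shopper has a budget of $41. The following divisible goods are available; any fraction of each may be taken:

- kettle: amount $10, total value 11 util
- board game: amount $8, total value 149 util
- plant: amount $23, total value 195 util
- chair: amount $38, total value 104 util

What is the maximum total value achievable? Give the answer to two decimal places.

Take in order of value per unit:
- board game (149/8 per unit): all 8 → value 149, running total 149.00
- plant (195/23 per unit): all 23 → value 195, running total 344.00
- chair (104/38 per unit): 10 of 38 → value 10×104/38 = 27.3684, running total 371.37
Total 371.37.

371.37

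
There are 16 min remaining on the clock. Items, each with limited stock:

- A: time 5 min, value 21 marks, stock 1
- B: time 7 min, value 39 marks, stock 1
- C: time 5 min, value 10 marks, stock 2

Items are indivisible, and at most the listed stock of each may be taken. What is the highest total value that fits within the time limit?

60 marks

Best selections within time 16 and stock limits:
- 1×A + 1×B: time 12, value 60
- 1×B + 1×C: time 12, value 49
- 1×A + 2×C: time 15, value 41
- 1×B: time 7, value 39
Best: 60 marks.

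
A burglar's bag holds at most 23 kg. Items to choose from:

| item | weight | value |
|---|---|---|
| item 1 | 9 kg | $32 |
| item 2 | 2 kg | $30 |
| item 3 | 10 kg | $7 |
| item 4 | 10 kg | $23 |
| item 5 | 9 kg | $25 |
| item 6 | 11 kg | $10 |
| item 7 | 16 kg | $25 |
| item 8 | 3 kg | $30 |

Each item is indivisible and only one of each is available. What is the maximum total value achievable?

$117

This is a 0/1 knapsack; check combinations near the capacity.
- item 1+item 2+item 5+item 8: weight 9+2+9+3=23, value 32+30+25+30=117
- item 1+item 2+item 8: weight 9+2+3=14, value 32+30+30=92
- item 1+item 2+item 5: weight 9+2+9=20, value 32+30+25=87
Best: $117.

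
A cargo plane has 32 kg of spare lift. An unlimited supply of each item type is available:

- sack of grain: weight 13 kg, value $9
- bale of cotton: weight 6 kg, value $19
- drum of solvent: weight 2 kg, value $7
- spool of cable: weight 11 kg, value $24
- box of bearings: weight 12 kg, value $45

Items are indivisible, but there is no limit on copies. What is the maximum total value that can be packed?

$118

Best value-per-unit is box of bearings at 45/12; filling with it alone gives 2×45 = 90.
Optimal mix: 4×drum of solvent + 2×box of bearings → weight 32, value 118.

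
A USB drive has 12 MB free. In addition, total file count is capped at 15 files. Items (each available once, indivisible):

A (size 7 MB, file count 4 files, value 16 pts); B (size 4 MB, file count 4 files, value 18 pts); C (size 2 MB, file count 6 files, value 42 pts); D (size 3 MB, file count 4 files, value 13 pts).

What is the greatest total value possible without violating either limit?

Feasible sets respecting both limits:
- B+C+D: size 9, file count 14, value 73
- A+C+D: size 12, file count 14, value 71
- B+C: size 6, file count 10, value 60
Best: 73 pts.

73 pts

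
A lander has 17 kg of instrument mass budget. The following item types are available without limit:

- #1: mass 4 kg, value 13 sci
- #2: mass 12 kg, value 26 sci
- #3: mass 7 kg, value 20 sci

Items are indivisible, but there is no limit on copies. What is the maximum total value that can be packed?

52 sci

Best value-per-unit is #1 at 13/4, and filling with it alone uses mass 4×4=16. No mix of the others beats 4×13 = 52.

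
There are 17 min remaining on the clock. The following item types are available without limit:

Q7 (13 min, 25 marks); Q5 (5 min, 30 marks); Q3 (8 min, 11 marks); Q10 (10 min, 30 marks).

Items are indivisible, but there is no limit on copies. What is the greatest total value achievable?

90 marks

Best value-per-unit is Q5 at 30/5, and filling with it alone uses time 3×5=15. No mix of the others beats 3×30 = 90.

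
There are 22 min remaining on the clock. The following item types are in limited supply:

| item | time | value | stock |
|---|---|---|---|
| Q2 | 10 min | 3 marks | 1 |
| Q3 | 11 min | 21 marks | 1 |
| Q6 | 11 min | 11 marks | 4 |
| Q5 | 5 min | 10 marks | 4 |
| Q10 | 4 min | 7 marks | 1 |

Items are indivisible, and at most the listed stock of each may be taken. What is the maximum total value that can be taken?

41 marks

Best selections within time 22 and stock limits:
- 1×Q3 + 2×Q5: time 21, value 41
- 4×Q5: time 20, value 40
- 1×Q3 + 1×Q5 + 1×Q10: time 20, value 38
Best: 41 marks.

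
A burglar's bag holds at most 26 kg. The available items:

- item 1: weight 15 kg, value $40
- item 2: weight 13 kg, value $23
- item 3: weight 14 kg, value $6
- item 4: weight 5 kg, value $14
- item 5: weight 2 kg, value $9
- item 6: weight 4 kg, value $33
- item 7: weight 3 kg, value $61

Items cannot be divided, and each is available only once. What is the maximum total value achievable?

Check high-value combinations within 26 kg:
- item 1+item 5+item 6+item 7: weight 15+2+4+3=24, value 40+9+33+61=143
- item 1+item 6+item 7: weight 15+4+3=22, value 40+33+61=134
- item 2+item 4+item 6+item 7: weight 13+5+4+3=25, value 23+14+33+61=131
- item 2+item 5+item 6+item 7: weight 13+2+4+3=22, value 23+9+33+61=126
Best: $143.

$143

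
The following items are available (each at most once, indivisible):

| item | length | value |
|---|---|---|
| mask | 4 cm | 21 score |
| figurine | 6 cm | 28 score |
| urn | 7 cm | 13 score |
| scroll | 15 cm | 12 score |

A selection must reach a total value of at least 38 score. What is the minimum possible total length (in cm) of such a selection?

10

Subsets with value ≥ 38, sorted by total length:
- mask+figurine: length 10, value 49
- figurine+urn: length 13, value 41
- mask+figurine+urn: length 17, value 62
Minimum length: 10 cm.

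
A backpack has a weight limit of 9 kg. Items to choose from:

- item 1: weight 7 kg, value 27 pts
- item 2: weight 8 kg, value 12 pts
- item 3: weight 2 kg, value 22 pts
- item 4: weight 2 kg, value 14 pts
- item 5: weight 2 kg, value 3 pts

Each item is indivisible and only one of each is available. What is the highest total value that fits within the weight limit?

Check high-value combinations within 9 kg:
- item 1+item 3: weight 7+2=9, value 27+22=49
- item 1+item 4: weight 7+2=9, value 27+14=41
- item 3+item 4+item 5: weight 2+2+2=6, value 22+14+3=39
- item 3+item 4: weight 2+2=4, value 22+14=36
- item 1+item 5: weight 7+2=9, value 27+3=30
Best: 49 pts.

49 pts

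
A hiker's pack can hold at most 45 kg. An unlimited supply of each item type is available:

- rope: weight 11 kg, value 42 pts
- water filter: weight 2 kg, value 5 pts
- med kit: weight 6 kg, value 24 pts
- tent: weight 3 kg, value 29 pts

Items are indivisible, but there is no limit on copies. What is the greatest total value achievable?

435 pts

Best value-per-unit is tent at 29/3, and filling with it alone uses weight 15×3=45. No mix of the others beats 15×29 = 435.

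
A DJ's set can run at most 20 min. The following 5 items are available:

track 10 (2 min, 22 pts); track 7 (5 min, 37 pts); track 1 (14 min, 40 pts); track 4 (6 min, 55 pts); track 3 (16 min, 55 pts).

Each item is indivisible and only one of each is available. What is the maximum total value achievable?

Check high-value combinations within 20 min:
- track 10+track 7+track 4: duration 2+5+6=13, value 22+37+55=114
- track 1+track 4: duration 14+6=20, value 40+55=95
- track 7+track 4: duration 5+6=11, value 37+55=92
- track 10+track 4: duration 2+6=8, value 22+55=77
Best: 114 pts.

114 pts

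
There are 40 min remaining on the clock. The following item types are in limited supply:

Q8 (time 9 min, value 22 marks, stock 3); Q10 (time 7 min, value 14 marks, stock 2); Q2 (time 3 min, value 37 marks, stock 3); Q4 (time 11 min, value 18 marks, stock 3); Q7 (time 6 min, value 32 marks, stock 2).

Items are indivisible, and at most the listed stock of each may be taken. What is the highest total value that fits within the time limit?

219 marks

Top feasible selections:
- 2×Q8 + 3×Q2 + 2×Q7: time 39, value 219
- 1×Q8 + 1×Q10 + 3×Q2 + 2×Q7: time 37, value 211
- 1×Q10 + 3×Q2 + 1×Q4 + 2×Q7: time 39, value 207
- 2×Q10 + 3×Q2 + 2×Q7: time 35, value 203
Best: 219 marks.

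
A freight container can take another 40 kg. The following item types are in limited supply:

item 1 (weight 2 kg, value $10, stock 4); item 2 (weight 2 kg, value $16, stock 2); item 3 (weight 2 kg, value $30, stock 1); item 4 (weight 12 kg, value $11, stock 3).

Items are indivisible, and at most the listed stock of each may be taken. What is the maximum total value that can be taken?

Top feasible selections:
- 4×item 1 + 2×item 2 + 1×item 3 + 2×item 4: weight 38, value 124
- 3×item 1 + 2×item 2 + 1×item 3 + 2×item 4: weight 36, value 114
Best: $124.

$124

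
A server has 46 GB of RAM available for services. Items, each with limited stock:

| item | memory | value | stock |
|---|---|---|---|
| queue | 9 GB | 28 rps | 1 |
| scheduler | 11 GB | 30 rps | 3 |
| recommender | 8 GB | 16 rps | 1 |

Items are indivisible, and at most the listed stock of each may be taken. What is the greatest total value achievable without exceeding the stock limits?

Best selections within memory 46 and stock limits:
- 1×queue + 3×scheduler: memory 42, value 118
- 3×scheduler + 1×recommender: memory 41, value 106
Best: 118 rps.

118 rps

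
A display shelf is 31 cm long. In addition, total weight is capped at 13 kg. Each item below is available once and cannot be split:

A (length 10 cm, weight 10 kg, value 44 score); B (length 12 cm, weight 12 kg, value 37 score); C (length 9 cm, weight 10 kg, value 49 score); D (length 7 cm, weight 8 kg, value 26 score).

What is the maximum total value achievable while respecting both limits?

Feasible sets respecting both limits:
- C: length 9, weight 10, value 49
- A: length 10, weight 10, value 44
- B: length 12, weight 12, value 37
Best: 49 score.

49 score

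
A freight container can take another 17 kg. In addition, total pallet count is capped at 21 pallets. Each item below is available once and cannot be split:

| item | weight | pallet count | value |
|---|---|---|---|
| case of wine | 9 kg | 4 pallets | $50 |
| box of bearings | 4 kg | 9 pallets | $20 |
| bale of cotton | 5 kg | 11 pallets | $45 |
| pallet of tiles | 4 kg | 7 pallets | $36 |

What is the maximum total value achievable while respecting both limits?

Feasible sets respecting both limits:
- case of wine+box of bearings+pallet of tiles: weight 17, pallet count 20, value 106
- case of wine+bale of cotton: weight 14, pallet count 15, value 95
- case of wine+pallet of tiles: weight 13, pallet count 11, value 86
Best: $106.

$106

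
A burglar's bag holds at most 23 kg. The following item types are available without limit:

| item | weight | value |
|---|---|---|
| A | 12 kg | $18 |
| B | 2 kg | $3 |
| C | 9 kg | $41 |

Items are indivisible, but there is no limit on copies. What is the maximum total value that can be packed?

$88

Best value-per-unit is C at 41/9; filling with it alone gives 2×41 = 82.
Optimal mix: 2×B + 2×C → weight 22, value 88.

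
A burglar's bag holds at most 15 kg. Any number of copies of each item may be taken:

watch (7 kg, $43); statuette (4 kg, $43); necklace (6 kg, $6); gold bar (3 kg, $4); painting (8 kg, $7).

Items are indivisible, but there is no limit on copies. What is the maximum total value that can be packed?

Best value-per-unit is statuette at 43/4; filling with it alone gives 3×43 = 129.
Optimal mix: 3×statuette + 1×gold bar → weight 15, value 133.

$133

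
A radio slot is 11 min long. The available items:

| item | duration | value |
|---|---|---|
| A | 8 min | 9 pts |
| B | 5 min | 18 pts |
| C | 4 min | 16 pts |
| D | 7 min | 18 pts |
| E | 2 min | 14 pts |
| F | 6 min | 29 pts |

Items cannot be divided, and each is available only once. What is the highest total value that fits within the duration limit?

This is a 0/1 knapsack; check combinations near the capacity.
- B+C+E: duration 5+4+2=11, value 18+16+14=48
- B+F: duration 5+6=11, value 18+29=47
- C+F: duration 4+6=10, value 16+29=45
Best: 48 pts.

48 pts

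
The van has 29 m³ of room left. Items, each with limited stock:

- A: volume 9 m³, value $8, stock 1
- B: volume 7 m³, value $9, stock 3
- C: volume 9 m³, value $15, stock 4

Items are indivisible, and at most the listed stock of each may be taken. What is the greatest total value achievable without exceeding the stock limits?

Best selections within volume 29 and stock limits:
- 3×C: volume 27, value 45
- 1×B + 2×C: volume 25, value 39
- 1×A + 2×C: volume 27, value 38
- 2×B + 1×C: volume 23, value 33
Best: $45.

$45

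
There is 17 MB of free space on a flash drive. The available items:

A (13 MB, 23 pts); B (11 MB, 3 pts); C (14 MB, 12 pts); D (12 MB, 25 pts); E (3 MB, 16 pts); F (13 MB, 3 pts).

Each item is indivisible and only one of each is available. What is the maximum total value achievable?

41 pts

Check high-value combinations within 17 MB:
- D+E: size 12+3=15, value 25+16=41
- A+E: size 13+3=16, value 23+16=39
- C+E: size 14+3=17, value 12+16=28
- D: size 12, value 25
Best: 41 pts.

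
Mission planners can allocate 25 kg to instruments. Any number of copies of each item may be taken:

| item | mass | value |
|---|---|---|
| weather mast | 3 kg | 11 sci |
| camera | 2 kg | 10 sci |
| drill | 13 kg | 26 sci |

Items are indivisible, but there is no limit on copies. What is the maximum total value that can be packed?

121 sci

Best value-per-unit is camera at 10/2; filling with it alone gives 12×10 = 120.
Optimal mix: 1×weather mast + 11×camera → mass 25, value 121.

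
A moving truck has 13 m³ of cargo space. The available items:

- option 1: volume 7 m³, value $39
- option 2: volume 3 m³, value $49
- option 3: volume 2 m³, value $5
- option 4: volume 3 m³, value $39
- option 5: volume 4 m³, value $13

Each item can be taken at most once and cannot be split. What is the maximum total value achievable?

This is a 0/1 knapsack; check combinations near the capacity.
- option 1+option 2+option 4: volume 7+3+3=13, value 39+49+39=127
- option 2+option 3+option 4+option 5: volume 3+2+3+4=12, value 49+5+39+13=106
- option 2+option 4+option 5: volume 3+3+4=10, value 49+39+13=101
Best: $127.

$127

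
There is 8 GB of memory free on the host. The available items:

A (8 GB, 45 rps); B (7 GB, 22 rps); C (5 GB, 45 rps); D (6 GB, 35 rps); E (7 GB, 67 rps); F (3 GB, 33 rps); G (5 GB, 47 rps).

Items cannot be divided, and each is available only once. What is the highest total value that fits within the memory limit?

Check high-value combinations within 8 GB:
- F+G: memory 3+5=8, value 33+47=80
- C+F: memory 5+3=8, value 45+33=78
- E: memory 7, value 67
Best: 80 rps.

80 rps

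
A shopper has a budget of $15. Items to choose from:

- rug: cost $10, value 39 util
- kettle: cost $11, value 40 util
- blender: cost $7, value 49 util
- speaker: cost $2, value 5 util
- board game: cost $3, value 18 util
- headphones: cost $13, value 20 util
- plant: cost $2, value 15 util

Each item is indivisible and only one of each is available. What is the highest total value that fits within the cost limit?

Check high-value combinations within $15:
- blender+speaker+board game+plant: cost 7+2+3+2=14, value 49+5+18+15=87
- blender+board game+plant: cost 7+3+2=12, value 49+18+15=82
- blender+speaker+board game: cost 7+2+3=12, value 49+5+18=72
- rug+board game+plant: cost 10+3+2=15, value 39+18+15=72
Best: 87 util.

87 util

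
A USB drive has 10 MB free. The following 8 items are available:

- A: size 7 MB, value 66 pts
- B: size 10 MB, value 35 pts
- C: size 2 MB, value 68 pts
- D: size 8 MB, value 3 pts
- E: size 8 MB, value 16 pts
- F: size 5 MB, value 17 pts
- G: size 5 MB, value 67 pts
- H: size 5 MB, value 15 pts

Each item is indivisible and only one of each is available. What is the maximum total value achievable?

This is a 0/1 knapsack; check combinations near the capacity.
- C+G: size 2+5=7, value 68+67=135
- A+C: size 7+2=9, value 66+68=134
- C+F: size 2+5=7, value 68+17=85
- C+E: size 2+8=10, value 68+16=84
Best: 135 pts.

135 pts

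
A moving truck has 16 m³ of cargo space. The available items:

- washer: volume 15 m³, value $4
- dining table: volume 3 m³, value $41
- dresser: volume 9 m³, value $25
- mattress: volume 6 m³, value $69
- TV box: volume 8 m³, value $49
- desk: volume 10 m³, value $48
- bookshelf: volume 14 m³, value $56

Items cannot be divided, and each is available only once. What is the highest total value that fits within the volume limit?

$118

Check high-value combinations within 16 m³:
- mattress+TV box: volume 6+8=14, value 69+49=118
- mattress+desk: volume 6+10=16, value 69+48=117
- dining table+mattress: volume 3+6=9, value 41+69=110
Best: $118.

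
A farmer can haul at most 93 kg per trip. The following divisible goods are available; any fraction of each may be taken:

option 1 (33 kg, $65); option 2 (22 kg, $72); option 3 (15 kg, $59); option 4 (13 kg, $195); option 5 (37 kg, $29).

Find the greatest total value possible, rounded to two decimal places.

398.84

Take in order of value per unit:
- option 4 (195/13 per unit): all 13 → value 195, running total 195.00
- option 3 (59/15 per unit): all 15 → value 59, running total 254.00
- option 2 (72/22 per unit): all 22 → value 72, running total 326.00
- option 1 (65/33 per unit): all 33 → value 65, running total 391.00
- option 5 (29/37 per unit): 10 of 37 → value 10×29/37 = 7.8378, running total 398.84
Total 398.84.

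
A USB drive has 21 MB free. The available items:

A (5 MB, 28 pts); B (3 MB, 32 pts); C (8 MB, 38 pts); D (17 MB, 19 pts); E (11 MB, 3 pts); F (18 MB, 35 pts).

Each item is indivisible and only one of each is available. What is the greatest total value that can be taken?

98 pts

Check high-value combinations within 21 MB:
- A+B+C: size 5+3+8=16, value 28+32+38=98
- B+C: size 3+8=11, value 32+38=70
- B+F: size 3+18=21, value 32+35=67
- A+C: size 5+8=13, value 28+38=66
Best: 98 pts.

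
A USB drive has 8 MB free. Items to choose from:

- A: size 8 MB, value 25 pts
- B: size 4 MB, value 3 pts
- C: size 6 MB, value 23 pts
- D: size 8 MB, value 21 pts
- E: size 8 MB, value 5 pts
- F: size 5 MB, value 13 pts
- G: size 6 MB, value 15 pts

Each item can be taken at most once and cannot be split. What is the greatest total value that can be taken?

25 pts

Check high-value combinations within 8 MB:
- A: size 8, value 25
- C: size 6, value 23
- D: size 8, value 21
Best: 25 pts.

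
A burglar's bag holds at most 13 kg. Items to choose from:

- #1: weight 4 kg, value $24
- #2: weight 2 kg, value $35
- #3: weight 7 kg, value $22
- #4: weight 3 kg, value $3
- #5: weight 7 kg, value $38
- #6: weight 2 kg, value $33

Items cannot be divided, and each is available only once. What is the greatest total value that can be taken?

Check high-value combinations within 13 kg:
- #2+#5+#6: weight 2+7+2=11, value 35+38+33=106
- #1+#2+#5: weight 4+2+7=13, value 24+35+38=97
- #1+#2+#4+#6: weight 4+2+3+2=11, value 24+35+3+33=95
Best: $106.

$106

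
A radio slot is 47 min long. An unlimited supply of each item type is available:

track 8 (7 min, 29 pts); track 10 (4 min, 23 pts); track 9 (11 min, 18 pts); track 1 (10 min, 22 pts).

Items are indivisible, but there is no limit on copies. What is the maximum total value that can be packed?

Best value-per-unit is track 10 at 23/4; filling with it alone gives 11×23 = 253.
Optimal mix: 1×track 8 + 10×track 10 → duration 47, value 259.

259 pts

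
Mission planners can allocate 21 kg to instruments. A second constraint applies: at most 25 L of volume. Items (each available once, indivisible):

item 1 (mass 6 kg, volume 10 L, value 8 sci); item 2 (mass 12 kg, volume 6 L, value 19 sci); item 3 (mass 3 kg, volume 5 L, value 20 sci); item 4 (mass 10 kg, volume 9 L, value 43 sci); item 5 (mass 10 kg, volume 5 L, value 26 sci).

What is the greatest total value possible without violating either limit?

Feasible sets respecting both limits:
- item 1+item 3+item 4: mass 19, volume 24, value 71
- item 4+item 5: mass 20, volume 14, value 69
- item 3+item 4: mass 13, volume 14, value 63
Best: 71 sci.

71 sci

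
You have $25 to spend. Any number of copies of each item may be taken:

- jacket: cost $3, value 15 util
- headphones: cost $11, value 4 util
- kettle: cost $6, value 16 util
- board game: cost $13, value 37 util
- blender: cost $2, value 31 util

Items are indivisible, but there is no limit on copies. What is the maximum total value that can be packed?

Best value-per-unit is blender at 31/2, and filling with it alone uses cost 12×2=24. No mix of the others beats 12×31 = 372.

372 util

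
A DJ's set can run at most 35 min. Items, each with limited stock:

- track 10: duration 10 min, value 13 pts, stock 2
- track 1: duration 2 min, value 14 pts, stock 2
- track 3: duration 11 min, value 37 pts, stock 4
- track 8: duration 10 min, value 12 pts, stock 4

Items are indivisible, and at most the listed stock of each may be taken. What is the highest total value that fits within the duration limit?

125 pts

Top feasible selections:
- 1×track 1 + 3×track 3: duration 35, value 125
- 3×track 3: duration 33, value 111
Best: 125 pts.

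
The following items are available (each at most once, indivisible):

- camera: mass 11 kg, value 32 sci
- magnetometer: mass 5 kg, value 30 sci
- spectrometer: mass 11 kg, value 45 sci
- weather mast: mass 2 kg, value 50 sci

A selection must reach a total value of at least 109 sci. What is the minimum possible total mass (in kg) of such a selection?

18

Subsets with value ≥ 109, sorted by total mass:
- magnetometer+spectrometer+weather mast: mass 18, value 125
- camera+magnetometer+weather mast: mass 18, value 112
Minimum mass: 18 kg.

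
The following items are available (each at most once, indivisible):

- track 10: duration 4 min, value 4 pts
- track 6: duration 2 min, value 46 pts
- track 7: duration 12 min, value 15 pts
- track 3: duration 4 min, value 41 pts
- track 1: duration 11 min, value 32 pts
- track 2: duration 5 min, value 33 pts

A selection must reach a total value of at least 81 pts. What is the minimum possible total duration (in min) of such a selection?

Subsets with value ≥ 81, sorted by total duration:
- track 6+track 3: duration 6, value 87
- track 10+track 6+track 3: duration 10, value 91
- track 6+track 3+track 2: duration 11, value 120
- track 10+track 6+track 2: duration 11, value 83
Minimum duration: 6 min.

6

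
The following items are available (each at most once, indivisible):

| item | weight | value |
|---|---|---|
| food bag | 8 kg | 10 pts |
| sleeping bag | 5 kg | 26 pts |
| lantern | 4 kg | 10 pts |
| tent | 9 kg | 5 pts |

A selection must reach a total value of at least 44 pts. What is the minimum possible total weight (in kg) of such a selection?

17

Subsets with value ≥ 44, sorted by total weight:
- food bag+sleeping bag+lantern: weight 17, value 46
- food bag+sleeping bag+lantern+tent: weight 26, value 51
Minimum weight: 17 kg.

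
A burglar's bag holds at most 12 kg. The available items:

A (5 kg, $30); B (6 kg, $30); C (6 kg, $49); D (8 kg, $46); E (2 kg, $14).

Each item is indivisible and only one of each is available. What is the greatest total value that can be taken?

$79

Check high-value combinations within 12 kg:
- A+C: weight 5+6=11, value 30+49=79
- B+C: weight 6+6=12, value 30+49=79
- C+E: weight 6+2=8, value 49+14=63
- D+E: weight 8+2=10, value 46+14=60
- A+B: weight 5+6=11, value 30+30=60
Best: $79.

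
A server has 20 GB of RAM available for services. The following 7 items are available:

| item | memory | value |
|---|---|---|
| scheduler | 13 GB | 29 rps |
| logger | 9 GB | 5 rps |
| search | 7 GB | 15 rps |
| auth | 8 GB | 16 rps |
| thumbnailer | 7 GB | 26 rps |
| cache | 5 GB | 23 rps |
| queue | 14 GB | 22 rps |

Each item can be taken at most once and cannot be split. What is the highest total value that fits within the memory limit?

65 rps

Check high-value combinations within 20 GB:
- auth+thumbnailer+cache: memory 8+7+5=20, value 16+26+23=65
- search+thumbnailer+cache: memory 7+7+5=19, value 15+26+23=64
- scheduler+thumbnailer: memory 13+7=20, value 29+26=55
- search+auth+cache: memory 7+8+5=20, value 15+16+23=54
- scheduler+cache: memory 13+5=18, value 29+23=52
Best: 65 rps.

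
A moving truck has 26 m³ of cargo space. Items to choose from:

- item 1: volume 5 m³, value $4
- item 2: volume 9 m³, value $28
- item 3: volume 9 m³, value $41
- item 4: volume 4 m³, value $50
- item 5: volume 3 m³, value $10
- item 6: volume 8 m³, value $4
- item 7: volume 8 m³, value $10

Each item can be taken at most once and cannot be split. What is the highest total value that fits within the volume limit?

This is a 0/1 knapsack; check combinations near the capacity.
- item 2+item 3+item 4+item 5: volume 9+9+4+3=25, value 28+41+50+10=129
- item 2+item 3+item 4: volume 9+9+4=22, value 28+41+50=119
- item 3+item 4+item 5+item 7: volume 9+4+3+8=24, value 41+50+10+10=111
- item 1+item 3+item 4+item 5: volume 5+9+4+3=21, value 4+41+50+10=105
- item 3+item 4+item 5+item 6: volume 9+4+3+8=24, value 41+50+10+4=105
Best: $129.

$129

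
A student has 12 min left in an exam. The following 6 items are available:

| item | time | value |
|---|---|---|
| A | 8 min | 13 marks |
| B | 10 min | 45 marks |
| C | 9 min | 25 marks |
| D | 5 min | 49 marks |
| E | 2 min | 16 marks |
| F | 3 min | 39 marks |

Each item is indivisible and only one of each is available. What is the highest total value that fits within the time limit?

104 marks

This is a 0/1 knapsack; check combinations near the capacity.
- D+E+F: time 5+2+3=10, value 49+16+39=104
- D+F: time 5+3=8, value 49+39=88
- D+E: time 5+2=7, value 49+16=65
- C+F: time 9+3=12, value 25+39=64
Best: 104 marks.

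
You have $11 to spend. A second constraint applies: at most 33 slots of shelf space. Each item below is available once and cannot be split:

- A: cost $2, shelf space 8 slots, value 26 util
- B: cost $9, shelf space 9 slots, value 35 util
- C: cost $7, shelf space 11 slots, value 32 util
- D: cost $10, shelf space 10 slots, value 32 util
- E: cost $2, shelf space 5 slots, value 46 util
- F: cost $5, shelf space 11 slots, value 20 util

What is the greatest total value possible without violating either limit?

Feasible sets respecting both limits:
- A+C+E: cost 11, shelf space 24, value 104
- A+E+F: cost 9, shelf space 24, value 92
- B+E: cost 11, shelf space 14, value 81
- C+E: cost 9, shelf space 16, value 78
Best: 104 util.

104 util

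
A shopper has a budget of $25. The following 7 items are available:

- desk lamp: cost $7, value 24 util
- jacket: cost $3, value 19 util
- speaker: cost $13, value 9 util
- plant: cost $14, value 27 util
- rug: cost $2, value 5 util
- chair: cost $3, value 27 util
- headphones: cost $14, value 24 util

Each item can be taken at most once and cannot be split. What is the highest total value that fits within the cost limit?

This is a 0/1 knapsack; check combinations near the capacity.
- jacket+plant+rug+chair: cost 3+14+2+3=22, value 19+27+5+27=78
- desk lamp+plant+chair: cost 7+14+3=24, value 24+27+27=78
- desk lamp+jacket+rug+chair: cost 7+3+2+3=15, value 24+19+5+27=75
- jacket+rug+chair+headphones: cost 3+2+3+14=22, value 19+5+27+24=75
- desk lamp+chair+headphones: cost 7+3+14=24, value 24+27+24=75
Best: 78 util.

78 util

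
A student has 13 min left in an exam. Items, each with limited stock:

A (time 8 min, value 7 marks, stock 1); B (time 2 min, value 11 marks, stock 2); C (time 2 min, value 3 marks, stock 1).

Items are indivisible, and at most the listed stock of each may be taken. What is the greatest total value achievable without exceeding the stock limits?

Best selections within time 13 and stock limits:
- 1×A + 2×B: time 12, value 29
- 2×B + 1×C: time 6, value 25
- 2×B: time 4, value 22
- 1×A + 1×B + 1×C: time 12, value 21
Best: 29 marks.

29 marks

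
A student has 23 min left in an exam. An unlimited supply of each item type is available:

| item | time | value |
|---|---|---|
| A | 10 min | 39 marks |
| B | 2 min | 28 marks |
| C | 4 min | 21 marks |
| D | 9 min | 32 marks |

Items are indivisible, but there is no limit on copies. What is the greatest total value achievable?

Best value-per-unit is B at 28/2, and filling with it alone uses time 11×2=22. No mix of the others beats 11×28 = 308.

308 marks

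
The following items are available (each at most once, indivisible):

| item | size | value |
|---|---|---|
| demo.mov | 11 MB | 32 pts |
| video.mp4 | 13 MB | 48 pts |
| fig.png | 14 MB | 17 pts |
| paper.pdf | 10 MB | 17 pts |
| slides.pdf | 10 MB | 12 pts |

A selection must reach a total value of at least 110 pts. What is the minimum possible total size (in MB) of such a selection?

48

Subsets with value ≥ 110, sorted by total size:
- demo.mov+video.mp4+fig.png+paper.pdf: size 48, value 114
- demo.mov+video.mp4+fig.png+paper.pdf+slides.pdf: size 58, value 126
Minimum size: 48 MB.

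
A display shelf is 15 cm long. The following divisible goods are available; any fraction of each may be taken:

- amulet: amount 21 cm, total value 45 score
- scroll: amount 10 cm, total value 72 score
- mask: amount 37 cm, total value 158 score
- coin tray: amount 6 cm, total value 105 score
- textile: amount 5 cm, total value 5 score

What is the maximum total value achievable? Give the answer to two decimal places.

Take in order of value per unit:
- coin tray (105/6 per unit): all 6 → value 105, running total 105.00
- scroll (72/10 per unit): 9 of 10 → value 9×72/10 = 64.8000, running total 169.80
Total 169.80.

169.80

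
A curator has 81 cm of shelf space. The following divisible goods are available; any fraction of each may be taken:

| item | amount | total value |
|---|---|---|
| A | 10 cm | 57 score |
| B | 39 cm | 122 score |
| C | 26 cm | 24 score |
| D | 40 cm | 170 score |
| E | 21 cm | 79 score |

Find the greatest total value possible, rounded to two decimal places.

Take in order of value per unit:
- A (57/10 per unit): all 10 → value 57, running total 57.00
- D (170/40 per unit): all 40 → value 170, running total 227.00
- E (79/21 per unit): all 21 → value 79, running total 306.00
- B (122/39 per unit): 10 of 39 → value 10×122/39 = 31.2821, running total 337.28
Total 337.28.

337.28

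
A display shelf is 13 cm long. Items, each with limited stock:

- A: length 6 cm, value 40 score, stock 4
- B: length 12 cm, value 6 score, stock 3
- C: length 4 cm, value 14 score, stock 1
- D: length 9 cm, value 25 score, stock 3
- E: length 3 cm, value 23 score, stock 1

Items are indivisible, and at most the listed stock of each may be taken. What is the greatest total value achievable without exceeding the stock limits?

80 score

Best selections within length 13 and stock limits:
- 2×A: length 12, value 80
- 1×A + 1×C + 1×E: length 13, value 77
- 1×A + 1×E: length 9, value 63
Best: 80 score.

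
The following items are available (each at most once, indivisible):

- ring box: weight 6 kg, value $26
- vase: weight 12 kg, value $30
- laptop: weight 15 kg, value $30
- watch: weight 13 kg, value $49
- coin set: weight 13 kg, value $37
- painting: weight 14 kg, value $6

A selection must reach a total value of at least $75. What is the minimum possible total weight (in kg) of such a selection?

Subsets with value ≥ 75, sorted by total weight:
- ring box+watch: weight 19, value 75
- vase+watch: weight 25, value 79
- watch+coin set: weight 26, value 86
- laptop+watch: weight 28, value 79
Minimum weight: 19 kg.

19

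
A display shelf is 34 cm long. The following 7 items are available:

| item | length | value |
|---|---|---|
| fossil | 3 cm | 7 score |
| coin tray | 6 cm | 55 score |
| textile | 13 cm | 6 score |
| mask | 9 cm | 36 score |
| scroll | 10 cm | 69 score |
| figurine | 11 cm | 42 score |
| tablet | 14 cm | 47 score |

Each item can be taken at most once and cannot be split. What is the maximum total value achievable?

Check high-value combinations within 34 cm:
- fossil+coin tray+scroll+tablet: length 3+6+10+14=33, value 7+55+69+47=178
- fossil+coin tray+scroll+figurine: length 3+6+10+11=30, value 7+55+69+42=173
- coin tray+scroll+tablet: length 6+10+14=30, value 55+69+47=171
Best: 178 score.

178 score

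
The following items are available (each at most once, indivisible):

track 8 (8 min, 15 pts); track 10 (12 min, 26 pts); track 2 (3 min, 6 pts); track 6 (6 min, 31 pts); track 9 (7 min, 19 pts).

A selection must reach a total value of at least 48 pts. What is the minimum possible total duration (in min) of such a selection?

Subsets with value ≥ 48, sorted by total duration:
- track 6+track 9: duration 13, value 50
- track 2+track 6+track 9: duration 16, value 56
- track 8+track 2+track 6: duration 17, value 52
Minimum duration: 13 min.

13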